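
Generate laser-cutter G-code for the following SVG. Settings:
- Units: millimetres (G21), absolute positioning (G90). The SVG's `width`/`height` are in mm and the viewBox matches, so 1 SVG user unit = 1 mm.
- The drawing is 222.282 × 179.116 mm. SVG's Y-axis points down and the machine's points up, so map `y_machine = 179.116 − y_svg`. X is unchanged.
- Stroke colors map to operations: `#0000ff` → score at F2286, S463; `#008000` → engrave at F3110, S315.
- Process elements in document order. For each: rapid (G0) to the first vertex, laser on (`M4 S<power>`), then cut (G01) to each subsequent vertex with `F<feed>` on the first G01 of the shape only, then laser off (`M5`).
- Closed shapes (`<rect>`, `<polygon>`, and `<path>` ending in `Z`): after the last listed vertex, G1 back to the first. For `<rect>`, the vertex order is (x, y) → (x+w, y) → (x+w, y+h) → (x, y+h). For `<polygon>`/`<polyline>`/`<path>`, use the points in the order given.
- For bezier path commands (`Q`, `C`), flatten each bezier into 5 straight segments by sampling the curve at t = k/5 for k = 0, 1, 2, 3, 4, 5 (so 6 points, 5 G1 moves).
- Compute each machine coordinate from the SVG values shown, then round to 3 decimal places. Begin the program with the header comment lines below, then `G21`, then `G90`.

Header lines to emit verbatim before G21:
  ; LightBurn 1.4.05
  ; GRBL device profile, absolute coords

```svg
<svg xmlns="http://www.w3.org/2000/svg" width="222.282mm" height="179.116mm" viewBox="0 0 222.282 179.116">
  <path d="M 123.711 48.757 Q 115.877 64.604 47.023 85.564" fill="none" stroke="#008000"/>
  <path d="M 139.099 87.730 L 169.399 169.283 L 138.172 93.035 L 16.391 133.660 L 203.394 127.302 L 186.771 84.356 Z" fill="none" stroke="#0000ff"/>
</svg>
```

viewBox `0 0 222.282 179.116` with mm width/height → 1 unit = 1 mm. Flip: y_m = 179.116 − y_svg.

**Shape 1** — `<path>` quadratic bezier, stroke `#008000` → engrave (S315, F3110). Control points (SVG): P0=(123.711,48.757), P1=(115.877,64.604), P2=(47.023,85.564); sampled at t=k/5. Machine vertices: (123.711,130.359) → (118.137,123.816) → (107.681,116.863) → (92.343,109.502) → (72.124,101.731) → (47.023,93.552). Open path.

**Shape 2** — `<path>` closed polygon, stroke `#0000ff` → score (S463, F2286). Machine vertices: (139.099,91.386) → (169.399,9.833) → (138.172,86.081) → (16.391,45.456) → (203.394,51.814) → (186.771,94.760) → (139.099,91.386). Closed: final G1 returns to the first vertex.

; LightBurn 1.4.05
; GRBL device profile, absolute coords
G21
G90
G0 X123.711 Y130.359
M4 S315
G01 X118.137 Y123.816 F3110
G01 X107.681 Y116.863
G01 X92.343 Y109.502
G01 X72.124 Y101.731
G01 X47.023 Y93.552
M5
G0 X139.099 Y91.386
M4 S463
G01 X169.399 Y9.833 F2286
G01 X138.172 Y86.081
G01 X16.391 Y45.456
G01 X203.394 Y51.814
G01 X186.771 Y94.760
G01 X139.099 Y91.386
M5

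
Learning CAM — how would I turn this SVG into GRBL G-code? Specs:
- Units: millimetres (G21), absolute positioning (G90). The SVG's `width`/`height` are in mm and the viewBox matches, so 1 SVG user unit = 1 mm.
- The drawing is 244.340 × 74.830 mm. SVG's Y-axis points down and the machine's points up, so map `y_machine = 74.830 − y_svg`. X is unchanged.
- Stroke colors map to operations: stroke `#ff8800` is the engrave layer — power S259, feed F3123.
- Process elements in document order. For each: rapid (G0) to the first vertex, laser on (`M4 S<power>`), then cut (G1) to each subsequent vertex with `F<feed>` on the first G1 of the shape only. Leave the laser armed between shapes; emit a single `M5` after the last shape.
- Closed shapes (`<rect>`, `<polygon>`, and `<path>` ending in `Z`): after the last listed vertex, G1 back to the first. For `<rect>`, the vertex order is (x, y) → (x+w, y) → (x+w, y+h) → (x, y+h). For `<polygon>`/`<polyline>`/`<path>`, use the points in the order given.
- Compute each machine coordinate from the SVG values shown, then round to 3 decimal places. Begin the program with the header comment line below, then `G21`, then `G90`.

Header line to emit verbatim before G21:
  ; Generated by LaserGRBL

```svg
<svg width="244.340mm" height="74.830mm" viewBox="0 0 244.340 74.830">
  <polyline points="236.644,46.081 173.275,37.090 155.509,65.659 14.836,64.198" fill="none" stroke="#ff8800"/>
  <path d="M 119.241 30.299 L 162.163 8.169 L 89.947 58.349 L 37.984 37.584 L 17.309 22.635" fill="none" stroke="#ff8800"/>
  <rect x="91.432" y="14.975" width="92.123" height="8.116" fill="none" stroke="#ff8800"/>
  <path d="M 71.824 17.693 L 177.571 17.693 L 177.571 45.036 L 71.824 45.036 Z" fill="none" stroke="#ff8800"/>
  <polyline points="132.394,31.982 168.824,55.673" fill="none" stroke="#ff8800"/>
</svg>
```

; Generated by LaserGRBL
G21
G90
G0 X236.644 Y28.749
M4 S259
G1 X173.275 Y37.740 F3123
G1 X155.509 Y9.171
G1 X14.836 Y10.632
G0 X119.241 Y44.531
M4 S259
G1 X162.163 Y66.661 F3123
G1 X89.947 Y16.481
G1 X37.984 Y37.246
G1 X17.309 Y52.195
G0 X91.432 Y59.855
M4 S259
G1 X183.555 Y59.855 F3123
G1 X183.555 Y51.739
G1 X91.432 Y51.739
G1 X91.432 Y59.855
G0 X71.824 Y57.137
M4 S259
G1 X177.571 Y57.137 F3123
G1 X177.571 Y29.794
G1 X71.824 Y29.794
G1 X71.824 Y57.137
G0 X132.394 Y42.848
M4 S259
G1 X168.824 Y19.157 F3123
M5

Since the viewBox matches the mm dimensions, user units are millimetres directly. The only transform is the Y-flip y_m = 74.830 − y_svg.

Shape 1 is a open polyline drawn with `<polyline>`. Its stroke #ff8800 means engrave at S259, F3123. After flipping Y the toolpath is (236.644,28.749) → (173.275,37.740) → (155.509,9.171) → (14.836,10.632).

Shape 2 is a open polyline drawn with `<path>`. Its stroke #ff8800 means engrave at S259, F3123. After flipping Y the toolpath is (119.241,44.531) → (162.163,66.661) → (89.947,16.481) → (37.984,37.246) → (17.309,52.195).

Shape 3 is a rectangle drawn with `<rect>`. Its stroke #ff8800 means engrave at S259, F3123. After flipping Y the toolpath is (91.432,59.855) → (183.555,59.855) → (183.555,51.739) → (91.432,51.739) → (91.432,59.855), returning to the start.

Shape 4 is a rectangle drawn with `<path>`. Its stroke #ff8800 means engrave at S259, F3123. After flipping Y the toolpath is (71.824,57.137) → (177.571,57.137) → (177.571,29.794) → (71.824,29.794) → (71.824,57.137), returning to the start.

Shape 5 is a line segment drawn with `<polyline>`. Its stroke #ff8800 means engrave at S259, F3123. After flipping Y the toolpath is (132.394,42.848) → (168.824,19.157).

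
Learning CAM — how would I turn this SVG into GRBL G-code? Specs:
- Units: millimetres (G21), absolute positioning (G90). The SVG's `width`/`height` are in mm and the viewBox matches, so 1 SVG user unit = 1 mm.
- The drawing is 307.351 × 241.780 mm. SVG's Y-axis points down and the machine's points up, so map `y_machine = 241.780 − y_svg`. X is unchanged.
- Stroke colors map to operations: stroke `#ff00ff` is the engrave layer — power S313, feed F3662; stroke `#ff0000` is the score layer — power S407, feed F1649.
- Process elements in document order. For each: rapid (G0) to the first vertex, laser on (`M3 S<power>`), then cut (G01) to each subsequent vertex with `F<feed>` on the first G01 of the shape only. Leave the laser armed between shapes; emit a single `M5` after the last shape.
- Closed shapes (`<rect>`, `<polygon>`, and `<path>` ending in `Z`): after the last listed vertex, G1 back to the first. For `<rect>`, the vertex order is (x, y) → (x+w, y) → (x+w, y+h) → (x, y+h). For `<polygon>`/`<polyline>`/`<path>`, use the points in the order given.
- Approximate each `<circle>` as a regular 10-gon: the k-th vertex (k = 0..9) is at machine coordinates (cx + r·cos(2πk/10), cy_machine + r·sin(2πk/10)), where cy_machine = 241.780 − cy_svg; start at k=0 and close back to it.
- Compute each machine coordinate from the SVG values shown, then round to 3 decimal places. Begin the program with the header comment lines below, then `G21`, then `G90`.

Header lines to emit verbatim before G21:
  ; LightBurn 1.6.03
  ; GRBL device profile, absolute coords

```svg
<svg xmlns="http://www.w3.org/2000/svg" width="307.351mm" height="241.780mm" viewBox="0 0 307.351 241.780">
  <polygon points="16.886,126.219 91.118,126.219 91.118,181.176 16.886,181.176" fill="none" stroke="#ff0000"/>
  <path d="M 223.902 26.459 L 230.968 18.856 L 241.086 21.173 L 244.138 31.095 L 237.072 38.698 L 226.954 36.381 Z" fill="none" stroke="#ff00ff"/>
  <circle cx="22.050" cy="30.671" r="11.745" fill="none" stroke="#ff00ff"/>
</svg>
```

; LightBurn 1.6.03
; GRBL device profile, absolute coords
G21
G90
G0 X16.886 Y115.561
M3 S407
G01 X91.118 Y115.561 F1649
G01 X91.118 Y60.604
G01 X16.886 Y60.604
G01 X16.886 Y115.561
G0 X223.902 Y215.321
M3 S313
G01 X230.968 Y222.924 F3662
G01 X241.086 Y220.607
G01 X244.138 Y210.685
G01 X237.072 Y203.082
G01 X226.954 Y205.399
G01 X223.902 Y215.321
G0 X33.795 Y211.109
M3 S313
G01 X31.552 Y218.013 F3662
G01 X25.679 Y222.279
G01 X18.421 Y222.279
G01 X12.548 Y218.013
G01 X10.305 Y211.109
G01 X12.548 Y204.205
G01 X18.421 Y199.939
G01 X25.679 Y199.939
G01 X31.552 Y204.205
G01 X33.795 Y211.109
M5

viewBox `0 0 307.351 241.780` with mm width/height → 1 unit = 1 mm. Flip: y_m = 241.780 − y_svg.

**Shape 1** — `<polygon>` rectangle, stroke `#ff0000` → score (S407, F1649). Machine vertices: (16.886,115.561) → (91.118,115.561) → (91.118,60.604) → (16.886,60.604) → (16.886,115.561). Closed: final G1 returns to the first vertex.

**Shape 2** — `<path>` regular polygon, stroke `#ff00ff` → engrave (S313, F3662). Machine vertices: (223.902,215.321) → (230.968,222.924) → (241.086,220.607) → (244.138,210.685) → (237.072,203.082) → (226.954,205.399) → (223.902,215.321). Closed: final G1 returns to the first vertex.

**Shape 3** — `<circle>` circle, stroke `#ff00ff` → engrave (S313, F3662). Machine vertices: (33.795,211.109) → (31.552,218.013) → (25.679,222.279) → (18.421,222.279) → (12.548,218.013) → (10.305,211.109) → (12.548,204.205) → (18.421,199.939) → (25.679,199.939) → (31.552,204.205) → (33.795,211.109). Closed: final G1 returns to the first vertex.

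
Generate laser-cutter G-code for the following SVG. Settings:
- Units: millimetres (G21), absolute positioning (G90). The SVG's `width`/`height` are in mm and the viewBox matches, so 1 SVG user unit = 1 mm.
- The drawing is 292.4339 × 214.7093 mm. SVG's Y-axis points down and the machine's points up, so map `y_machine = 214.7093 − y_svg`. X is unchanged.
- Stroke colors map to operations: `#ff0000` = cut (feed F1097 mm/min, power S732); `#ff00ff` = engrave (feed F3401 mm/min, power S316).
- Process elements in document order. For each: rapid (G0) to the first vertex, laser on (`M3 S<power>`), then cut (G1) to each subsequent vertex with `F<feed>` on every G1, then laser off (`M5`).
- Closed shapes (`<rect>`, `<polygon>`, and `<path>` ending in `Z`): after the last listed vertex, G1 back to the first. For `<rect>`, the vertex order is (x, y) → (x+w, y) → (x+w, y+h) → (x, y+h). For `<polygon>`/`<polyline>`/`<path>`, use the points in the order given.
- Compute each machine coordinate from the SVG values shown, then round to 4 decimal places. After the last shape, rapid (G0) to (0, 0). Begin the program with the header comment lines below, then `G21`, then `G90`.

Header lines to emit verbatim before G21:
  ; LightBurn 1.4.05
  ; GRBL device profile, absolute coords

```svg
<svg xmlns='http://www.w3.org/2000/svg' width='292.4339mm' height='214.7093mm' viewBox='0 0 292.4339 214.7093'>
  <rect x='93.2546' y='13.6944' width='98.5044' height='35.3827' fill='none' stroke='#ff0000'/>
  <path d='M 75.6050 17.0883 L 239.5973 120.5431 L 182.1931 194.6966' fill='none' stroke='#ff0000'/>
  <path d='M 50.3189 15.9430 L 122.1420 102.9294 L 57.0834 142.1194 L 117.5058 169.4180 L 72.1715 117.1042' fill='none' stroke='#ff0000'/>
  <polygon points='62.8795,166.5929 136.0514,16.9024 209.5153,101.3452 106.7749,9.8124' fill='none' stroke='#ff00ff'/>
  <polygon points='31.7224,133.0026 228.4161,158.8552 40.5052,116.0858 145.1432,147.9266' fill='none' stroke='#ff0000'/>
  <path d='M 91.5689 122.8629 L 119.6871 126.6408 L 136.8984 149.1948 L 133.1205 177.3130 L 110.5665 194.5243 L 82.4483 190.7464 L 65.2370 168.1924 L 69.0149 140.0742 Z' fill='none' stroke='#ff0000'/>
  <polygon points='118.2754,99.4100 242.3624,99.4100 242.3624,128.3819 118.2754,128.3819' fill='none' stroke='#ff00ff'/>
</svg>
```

Since the viewBox matches the mm dimensions, user units are millimetres directly. The only transform is the Y-flip y_m = 214.7093 − y_svg.

Shape 1 is a rectangle drawn with `<rect>`. Its stroke #ff0000 means cut at S732, F1097. After flipping Y the toolpath is (93.2546,201.0149) → (191.7590,201.0149) → (191.7590,165.6322) → (93.2546,165.6322) → (93.2546,201.0149), returning to the start.

Shape 2 is a open polyline drawn with `<path>`. Its stroke #ff0000 means cut at S732, F1097. After flipping Y the toolpath is (75.6050,197.6210) → (239.5973,94.1662) → (182.1931,20.0127).

Shape 3 is a open polyline drawn with `<path>`. Its stroke #ff0000 means cut at S732, F1097. After flipping Y the toolpath is (50.3189,198.7663) → (122.1420,111.7799) → (57.0834,72.5899) → (117.5058,45.2913) → (72.1715,97.6051).

Shape 4 is a closed polygon drawn with `<polygon>`. Its stroke #ff00ff means engrave at S316, F3401. After flipping Y the toolpath is (62.8795,48.1164) → (136.0514,197.8069) → (209.5153,113.3641) → (106.7749,204.8969) → (62.8795,48.1164), returning to the start.

Shape 5 is a closed polygon drawn with `<polygon>`. Its stroke #ff0000 means cut at S732, F1097. After flipping Y the toolpath is (31.7224,81.7067) → (228.4161,55.8541) → (40.5052,98.6235) → (145.1432,66.7827) → (31.7224,81.7067), returning to the start.

Shape 6 is a regular polygon drawn with `<path>`. Its stroke #ff0000 means cut at S732, F1097. After flipping Y the toolpath is (91.5689,91.8464) → (119.6871,88.0685) → (136.8984,65.5145) → (133.1205,37.3963) → (110.5665,20.1850) → (82.4483,23.9629) → (65.2370,46.5169) → (69.0149,74.6351) → (91.5689,91.8464), returning to the start.

Shape 7 is a rectangle drawn with `<polygon>`. Its stroke #ff00ff means engrave at S316, F3401. After flipping Y the toolpath is (118.2754,115.2993) → (242.3624,115.2993) → (242.3624,86.3274) → (118.2754,86.3274) → (118.2754,115.2993), returning to the start.

; LightBurn 1.4.05
; GRBL device profile, absolute coords
G21
G90
G0 X93.2546 Y201.0149
M3 S732
G1 X191.7590 Y201.0149 F1097
G1 X191.7590 Y165.6322 F1097
G1 X93.2546 Y165.6322 F1097
G1 X93.2546 Y201.0149 F1097
M5
G0 X75.6050 Y197.6210
M3 S732
G1 X239.5973 Y94.1662 F1097
G1 X182.1931 Y20.0127 F1097
M5
G0 X50.3189 Y198.7663
M3 S732
G1 X122.1420 Y111.7799 F1097
G1 X57.0834 Y72.5899 F1097
G1 X117.5058 Y45.2913 F1097
G1 X72.1715 Y97.6051 F1097
M5
G0 X62.8795 Y48.1164
M3 S316
G1 X136.0514 Y197.8069 F3401
G1 X209.5153 Y113.3641 F3401
G1 X106.7749 Y204.8969 F3401
G1 X62.8795 Y48.1164 F3401
M5
G0 X31.7224 Y81.7067
M3 S732
G1 X228.4161 Y55.8541 F1097
G1 X40.5052 Y98.6235 F1097
G1 X145.1432 Y66.7827 F1097
G1 X31.7224 Y81.7067 F1097
M5
G0 X91.5689 Y91.8464
M3 S732
G1 X119.6871 Y88.0685 F1097
G1 X136.8984 Y65.5145 F1097
G1 X133.1205 Y37.3963 F1097
G1 X110.5665 Y20.1850 F1097
G1 X82.4483 Y23.9629 F1097
G1 X65.2370 Y46.5169 F1097
G1 X69.0149 Y74.6351 F1097
G1 X91.5689 Y91.8464 F1097
M5
G0 X118.2754 Y115.2993
M3 S316
G1 X242.3624 Y115.2993 F3401
G1 X242.3624 Y86.3274 F3401
G1 X118.2754 Y86.3274 F3401
G1 X118.2754 Y115.2993 F3401
M5
G0 X0.0000 Y0.0000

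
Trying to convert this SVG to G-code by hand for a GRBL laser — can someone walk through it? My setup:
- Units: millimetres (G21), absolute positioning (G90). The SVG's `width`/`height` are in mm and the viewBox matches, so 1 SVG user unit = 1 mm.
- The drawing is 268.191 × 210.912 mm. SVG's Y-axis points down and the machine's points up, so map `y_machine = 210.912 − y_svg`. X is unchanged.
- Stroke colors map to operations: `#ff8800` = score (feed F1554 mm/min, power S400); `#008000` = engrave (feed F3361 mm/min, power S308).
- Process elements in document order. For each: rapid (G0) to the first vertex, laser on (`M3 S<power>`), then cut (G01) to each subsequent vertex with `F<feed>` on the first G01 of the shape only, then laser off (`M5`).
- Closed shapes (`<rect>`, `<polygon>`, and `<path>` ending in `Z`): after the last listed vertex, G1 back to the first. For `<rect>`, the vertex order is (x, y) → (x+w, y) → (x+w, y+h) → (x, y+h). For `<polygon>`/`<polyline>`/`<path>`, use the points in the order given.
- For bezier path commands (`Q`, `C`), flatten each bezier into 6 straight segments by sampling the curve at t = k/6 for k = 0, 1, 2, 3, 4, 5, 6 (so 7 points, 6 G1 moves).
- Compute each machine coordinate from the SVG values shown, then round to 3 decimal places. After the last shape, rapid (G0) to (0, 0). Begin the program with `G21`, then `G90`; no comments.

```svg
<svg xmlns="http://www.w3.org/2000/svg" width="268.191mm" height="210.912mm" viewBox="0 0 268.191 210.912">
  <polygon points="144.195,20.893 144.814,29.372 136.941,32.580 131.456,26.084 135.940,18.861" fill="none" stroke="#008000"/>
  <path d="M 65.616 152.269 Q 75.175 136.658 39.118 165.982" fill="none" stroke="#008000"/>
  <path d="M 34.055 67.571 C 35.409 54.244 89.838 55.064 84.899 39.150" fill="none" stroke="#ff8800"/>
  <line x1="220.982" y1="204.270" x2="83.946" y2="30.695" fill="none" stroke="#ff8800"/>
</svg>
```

G21
G90
G0 X144.195 Y190.019
M3 S308
G01 X144.814 Y181.540 F3361
G01 X136.941 Y178.332
G01 X131.456 Y184.828
G01 X135.940 Y192.051
G01 X144.195 Y190.019
M5
G0 X65.616 Y58.643
M3 S308
G01 X67.535 Y62.598 F3361
G01 X66.920 Y64.058
G01 X63.771 Y63.020
G01 X58.088 Y59.487
G01 X49.870 Y53.456
G01 X39.118 Y44.930
M5
G0 X34.055 Y143.341
M3 S400
G01 X38.634 Y148.969 F1554
G01 X48.936 Y153.096
G01 X61.837 Y156.581
G01 X74.213 Y160.282
G01 X82.942 Y165.057
G01 X84.899 Y171.762
M5
G0 X220.982 Y6.642
M3 S400
G01 X83.946 Y180.217 F1554
M5
G0 X0.000 Y0.000

Since the viewBox matches the mm dimensions, user units are millimetres directly. The only transform is the Y-flip y_m = 210.912 − y_svg.

Shape 1 is a regular polygon drawn with `<polygon>`. Its stroke #008000 means engrave at S308, F3361. After flipping Y the toolpath is (144.195,190.019) → (144.814,181.540) → (136.941,178.332) → (131.456,184.828) → (135.940,192.051) → (144.195,190.019), returning to the start.

Shape 2 is a quadratic bezier drawn with `<path>`. Its stroke #008000 means engrave at S308, F3361. After flipping Y the toolpath is (65.616,58.643) → (67.535,62.598) → (66.920,64.058) → (63.771,63.020) → (58.088,59.487) → (49.870,53.456) → (39.118,44.930).

Shape 3 is a cubic bezier drawn with `<path>`. Its stroke #ff8800 means score at S400, F1554. After flipping Y the toolpath is (34.055,143.341) → (38.634,148.969) → (48.936,153.096) → (61.837,156.581) → (74.213,160.282) → (82.942,165.057) → (84.899,171.762).

Shape 4 is a line segment drawn with `<line>`. Its stroke #ff8800 means score at S400, F1554. After flipping Y the toolpath is (220.982,6.642) → (83.946,180.217).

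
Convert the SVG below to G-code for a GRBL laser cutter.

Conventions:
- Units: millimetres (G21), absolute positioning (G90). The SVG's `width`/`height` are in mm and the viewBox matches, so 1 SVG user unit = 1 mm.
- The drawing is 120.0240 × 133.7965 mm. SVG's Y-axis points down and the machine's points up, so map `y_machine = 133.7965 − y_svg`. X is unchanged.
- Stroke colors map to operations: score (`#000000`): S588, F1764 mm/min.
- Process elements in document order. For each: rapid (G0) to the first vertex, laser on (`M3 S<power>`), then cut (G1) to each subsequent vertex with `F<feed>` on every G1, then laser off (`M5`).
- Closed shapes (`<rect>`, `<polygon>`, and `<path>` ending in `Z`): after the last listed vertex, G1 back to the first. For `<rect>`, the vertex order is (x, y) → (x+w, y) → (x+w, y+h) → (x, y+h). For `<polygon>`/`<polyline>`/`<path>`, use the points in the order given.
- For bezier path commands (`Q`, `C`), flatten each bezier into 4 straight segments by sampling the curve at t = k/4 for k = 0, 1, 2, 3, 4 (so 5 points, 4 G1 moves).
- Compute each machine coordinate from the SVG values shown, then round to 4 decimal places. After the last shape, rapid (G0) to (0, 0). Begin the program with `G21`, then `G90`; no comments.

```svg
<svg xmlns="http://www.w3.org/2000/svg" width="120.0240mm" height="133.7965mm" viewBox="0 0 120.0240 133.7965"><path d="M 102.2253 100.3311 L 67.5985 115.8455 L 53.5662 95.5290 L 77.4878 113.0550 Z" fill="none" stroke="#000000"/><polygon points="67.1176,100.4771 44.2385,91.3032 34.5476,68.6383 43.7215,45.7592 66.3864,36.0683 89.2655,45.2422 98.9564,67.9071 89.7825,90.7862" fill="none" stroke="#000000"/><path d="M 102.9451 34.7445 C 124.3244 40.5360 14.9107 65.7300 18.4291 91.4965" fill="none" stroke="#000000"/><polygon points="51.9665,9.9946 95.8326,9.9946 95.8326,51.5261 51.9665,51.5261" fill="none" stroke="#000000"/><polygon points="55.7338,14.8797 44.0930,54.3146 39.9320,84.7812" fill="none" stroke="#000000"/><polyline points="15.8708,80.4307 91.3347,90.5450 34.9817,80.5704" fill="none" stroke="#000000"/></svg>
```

Since the viewBox matches the mm dimensions, user units are millimetres directly. The only transform is the Y-flip y_m = 133.7965 − y_svg.

Shape 1 is a closed polygon drawn with `<path>`. Its stroke #000000 means score at S588, F1764. After flipping Y the toolpath is (102.2253,33.4654) → (67.5985,17.9510) → (53.5662,38.2675) → (77.4878,20.7415) → (102.2253,33.4654), returning to the start.

Shape 2 is a regular polygon drawn with `<polygon>`. Its stroke #000000 means score at S588, F1764. After flipping Y the toolpath is (67.1176,33.3194) → (44.2385,42.4933) → (34.5476,65.1582) → (43.7215,88.0373) → (66.3864,97.7282) → (89.2655,88.5543) → (98.9564,65.8894) → (89.7825,43.0103) → (67.1176,33.3194), returning to the start.

Shape 3 is a cubic bezier drawn with `<path>`. Its stroke #000000 means score at S588, F1764. After flipping Y the toolpath is (102.9451,99.0520) → (98.2641,91.3646) → (67.3849,78.1666) → (33.1569,61.2233) → (18.4291,42.3000).

Shape 4 is a rectangle drawn with `<polygon>`. Its stroke #000000 means score at S588, F1764. After flipping Y the toolpath is (51.9665,123.8019) → (95.8326,123.8019) → (95.8326,82.2704) → (51.9665,82.2704) → (51.9665,123.8019), returning to the start.

Shape 5 is a closed polygon drawn with `<polygon>`. Its stroke #000000 means score at S588, F1764. After flipping Y the toolpath is (55.7338,118.9168) → (44.0930,79.4819) → (39.9320,49.0153) → (55.7338,118.9168), returning to the start.

Shape 6 is a open polyline drawn with `<polyline>`. Its stroke #000000 means score at S588, F1764. After flipping Y the toolpath is (15.8708,53.3658) → (91.3347,43.2515) → (34.9817,53.2261).

G21
G90
G0 X102.2253 Y33.4654
M3 S588
G1 X67.5985 Y17.9510 F1764
G1 X53.5662 Y38.2675 F1764
G1 X77.4878 Y20.7415 F1764
G1 X102.2253 Y33.4654 F1764
M5
G0 X67.1176 Y33.3194
M3 S588
G1 X44.2385 Y42.4933 F1764
G1 X34.5476 Y65.1582 F1764
G1 X43.7215 Y88.0373 F1764
G1 X66.3864 Y97.7282 F1764
G1 X89.2655 Y88.5543 F1764
G1 X98.9564 Y65.8894 F1764
G1 X89.7825 Y43.0103 F1764
G1 X67.1176 Y33.3194 F1764
M5
G0 X102.9451 Y99.0520
M3 S588
G1 X98.2641 Y91.3646 F1764
G1 X67.3849 Y78.1666 F1764
G1 X33.1569 Y61.2233 F1764
G1 X18.4291 Y42.3000 F1764
M5
G0 X51.9665 Y123.8019
M3 S588
G1 X95.8326 Y123.8019 F1764
G1 X95.8326 Y82.2704 F1764
G1 X51.9665 Y82.2704 F1764
G1 X51.9665 Y123.8019 F1764
M5
G0 X55.7338 Y118.9168
M3 S588
G1 X44.0930 Y79.4819 F1764
G1 X39.9320 Y49.0153 F1764
G1 X55.7338 Y118.9168 F1764
M5
G0 X15.8708 Y53.3658
M3 S588
G1 X91.3347 Y43.2515 F1764
G1 X34.9817 Y53.2261 F1764
M5
G0 X0.0000 Y0.0000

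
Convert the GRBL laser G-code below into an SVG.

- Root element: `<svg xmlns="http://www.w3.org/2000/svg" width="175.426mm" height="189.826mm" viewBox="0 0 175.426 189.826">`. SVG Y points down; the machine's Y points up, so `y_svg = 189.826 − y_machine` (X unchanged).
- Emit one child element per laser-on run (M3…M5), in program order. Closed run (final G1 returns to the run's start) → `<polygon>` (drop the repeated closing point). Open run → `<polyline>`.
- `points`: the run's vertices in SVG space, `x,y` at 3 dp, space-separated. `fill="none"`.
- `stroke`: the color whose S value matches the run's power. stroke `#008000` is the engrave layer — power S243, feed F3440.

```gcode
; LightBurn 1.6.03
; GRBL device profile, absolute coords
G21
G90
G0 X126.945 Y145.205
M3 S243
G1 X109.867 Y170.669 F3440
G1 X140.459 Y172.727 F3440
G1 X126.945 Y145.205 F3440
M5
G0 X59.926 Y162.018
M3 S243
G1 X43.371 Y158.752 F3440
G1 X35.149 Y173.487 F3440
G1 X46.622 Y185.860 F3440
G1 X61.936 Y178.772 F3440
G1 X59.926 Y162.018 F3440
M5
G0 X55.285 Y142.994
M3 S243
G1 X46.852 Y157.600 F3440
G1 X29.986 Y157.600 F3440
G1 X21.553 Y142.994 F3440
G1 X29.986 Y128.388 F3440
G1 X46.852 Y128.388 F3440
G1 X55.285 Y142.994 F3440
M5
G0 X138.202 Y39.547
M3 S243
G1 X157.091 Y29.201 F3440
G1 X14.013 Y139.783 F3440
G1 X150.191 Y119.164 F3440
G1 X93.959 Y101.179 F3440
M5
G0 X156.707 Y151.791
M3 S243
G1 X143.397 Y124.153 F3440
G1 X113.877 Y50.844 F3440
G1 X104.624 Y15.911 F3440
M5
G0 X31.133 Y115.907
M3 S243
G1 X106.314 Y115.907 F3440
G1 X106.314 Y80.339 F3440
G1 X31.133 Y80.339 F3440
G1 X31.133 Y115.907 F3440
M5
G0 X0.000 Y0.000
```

Machine Y-up, SVG Y-down with viewBox height 189.826, so y_svg = 189.826 − y_machine; X carries over. Every run uses S243, so all elements get stroke `#008000` (engrave).

Run 1: The run returns to its start, so emit a `<polygon>` with points (Y-flipped): 126.945,44.621 109.867,19.157 140.459,17.099.

Run 2: The run returns to its start, so emit a `<polygon>` with points (Y-flipped): 59.926,27.808 43.371,31.074 35.149,16.339 46.622,3.966 61.936,11.054.

Run 3: The run returns to its start, so emit a `<polygon>` with points (Y-flipped): 55.285,46.832 46.852,32.226 29.986,32.226 21.553,46.832 29.986,61.438 46.852,61.438.

Run 4: The run is open, so emit a `<polyline>` with points (Y-flipped): 138.202,150.279 157.091,160.625 14.013,50.043 150.191,70.662 93.959,88.647.

Run 5: The run is open, so emit a `<polyline>` with points (Y-flipped): 156.707,38.035 143.397,65.673 113.877,138.982 104.624,173.915.

Run 6: The run returns to its start, so emit a `<polygon>` with points (Y-flipped): 31.133,73.919 106.314,73.919 106.314,109.487 31.133,109.487.

<svg xmlns="http://www.w3.org/2000/svg" width="175.426mm" height="189.826mm" viewBox="0 0 175.426 189.826">
  <polygon points="126.945,44.621 109.867,19.157 140.459,17.099" fill="none" stroke="#008000"/>
  <polygon points="59.926,27.808 43.371,31.074 35.149,16.339 46.622,3.966 61.936,11.054" fill="none" stroke="#008000"/>
  <polygon points="55.285,46.832 46.852,32.226 29.986,32.226 21.553,46.832 29.986,61.438 46.852,61.438" fill="none" stroke="#008000"/>
  <polyline points="138.202,150.279 157.091,160.625 14.013,50.043 150.191,70.662 93.959,88.647" fill="none" stroke="#008000"/>
  <polyline points="156.707,38.035 143.397,65.673 113.877,138.982 104.624,173.915" fill="none" stroke="#008000"/>
  <polygon points="31.133,73.919 106.314,73.919 106.314,109.487 31.133,109.487" fill="none" stroke="#008000"/>
</svg>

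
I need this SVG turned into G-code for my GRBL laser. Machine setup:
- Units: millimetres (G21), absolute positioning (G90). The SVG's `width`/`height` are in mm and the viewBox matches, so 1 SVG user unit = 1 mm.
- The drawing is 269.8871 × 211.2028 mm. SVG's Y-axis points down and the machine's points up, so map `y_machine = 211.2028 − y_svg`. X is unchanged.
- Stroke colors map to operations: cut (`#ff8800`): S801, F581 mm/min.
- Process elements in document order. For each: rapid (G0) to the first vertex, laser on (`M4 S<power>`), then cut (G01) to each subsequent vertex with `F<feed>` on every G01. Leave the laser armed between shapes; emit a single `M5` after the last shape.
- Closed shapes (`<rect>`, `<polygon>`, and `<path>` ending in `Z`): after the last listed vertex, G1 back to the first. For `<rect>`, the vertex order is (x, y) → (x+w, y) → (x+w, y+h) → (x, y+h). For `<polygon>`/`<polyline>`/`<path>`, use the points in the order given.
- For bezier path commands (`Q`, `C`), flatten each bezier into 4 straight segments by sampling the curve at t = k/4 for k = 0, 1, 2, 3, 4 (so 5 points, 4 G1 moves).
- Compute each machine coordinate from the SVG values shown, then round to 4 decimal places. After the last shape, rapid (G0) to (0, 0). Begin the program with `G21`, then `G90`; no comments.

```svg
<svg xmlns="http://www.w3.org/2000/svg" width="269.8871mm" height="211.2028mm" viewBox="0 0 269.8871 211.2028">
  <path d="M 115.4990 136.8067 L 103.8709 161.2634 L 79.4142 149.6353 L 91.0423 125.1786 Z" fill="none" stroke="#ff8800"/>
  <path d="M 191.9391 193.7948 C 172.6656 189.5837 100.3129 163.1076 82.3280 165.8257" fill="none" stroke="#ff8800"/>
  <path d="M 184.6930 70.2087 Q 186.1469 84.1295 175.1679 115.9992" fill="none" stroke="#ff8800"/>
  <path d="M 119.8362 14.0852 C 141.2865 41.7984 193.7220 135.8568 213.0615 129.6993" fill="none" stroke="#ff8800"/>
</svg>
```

G21
G90
G0 X115.4990 Y74.3961
M4 S801
G01 X103.8709 Y49.9394 F581
G01 X79.4142 Y61.5675 F581
G01 X91.0423 Y86.0242 F581
G01 X115.4990 Y74.3961 F581
G0 X191.9391 Y17.4080
M4 S801
G01 X169.2105 Y23.9370 F581
G01 X136.6503 Y33.9910 F581
G01 X104.3318 Y42.7458 F581
G01 X82.3280 Y45.3771 F581
G0 X184.6930 Y140.9941
M4 S801
G01 X184.6429 Y132.9119 F581
G01 X183.0387 Y122.5861 F581
G01 X179.8803 Y110.0166 F581
G01 X175.1679 Y95.2036 F581
G0 X119.8362 Y197.1176
M4 S801
G01 X140.7324 Y166.4955 F581
G01 X167.2404 Y126.6090 F581
G01 X193.3526 Y93.0733 F581
G01 X213.0615 Y81.5035 F581
M5
G0 X0.0000 Y0.0000

Since the viewBox matches the mm dimensions, user units are millimetres directly. The only transform is the Y-flip y_m = 211.2028 − y_svg.

Shape 1 is a regular polygon drawn with `<path>`. Its stroke #ff8800 means cut at S801, F581. After flipping Y the toolpath is (115.4990,74.3961) → (103.8709,49.9394) → (79.4142,61.5675) → (91.0423,86.0242) → (115.4990,74.3961), returning to the start.

Shape 2 is a cubic bezier drawn with `<path>`. Its stroke #ff8800 means cut at S801, F581. After flipping Y the toolpath is (191.9391,17.4080) → (169.2105,23.9370) → (136.6503,33.9910) → (104.3318,42.7458) → (82.3280,45.3771).

Shape 3 is a quadratic bezier drawn with `<path>`. Its stroke #ff8800 means cut at S801, F581. After flipping Y the toolpath is (184.6930,140.9941) → (184.6429,132.9119) → (183.0387,122.5861) → (179.8803,110.0166) → (175.1679,95.2036).

Shape 4 is a cubic bezier drawn with `<path>`. Its stroke #ff8800 means cut at S801, F581. After flipping Y the toolpath is (119.8362,197.1176) → (140.7324,166.4955) → (167.2404,126.6090) → (193.3526,93.0733) → (213.0615,81.5035).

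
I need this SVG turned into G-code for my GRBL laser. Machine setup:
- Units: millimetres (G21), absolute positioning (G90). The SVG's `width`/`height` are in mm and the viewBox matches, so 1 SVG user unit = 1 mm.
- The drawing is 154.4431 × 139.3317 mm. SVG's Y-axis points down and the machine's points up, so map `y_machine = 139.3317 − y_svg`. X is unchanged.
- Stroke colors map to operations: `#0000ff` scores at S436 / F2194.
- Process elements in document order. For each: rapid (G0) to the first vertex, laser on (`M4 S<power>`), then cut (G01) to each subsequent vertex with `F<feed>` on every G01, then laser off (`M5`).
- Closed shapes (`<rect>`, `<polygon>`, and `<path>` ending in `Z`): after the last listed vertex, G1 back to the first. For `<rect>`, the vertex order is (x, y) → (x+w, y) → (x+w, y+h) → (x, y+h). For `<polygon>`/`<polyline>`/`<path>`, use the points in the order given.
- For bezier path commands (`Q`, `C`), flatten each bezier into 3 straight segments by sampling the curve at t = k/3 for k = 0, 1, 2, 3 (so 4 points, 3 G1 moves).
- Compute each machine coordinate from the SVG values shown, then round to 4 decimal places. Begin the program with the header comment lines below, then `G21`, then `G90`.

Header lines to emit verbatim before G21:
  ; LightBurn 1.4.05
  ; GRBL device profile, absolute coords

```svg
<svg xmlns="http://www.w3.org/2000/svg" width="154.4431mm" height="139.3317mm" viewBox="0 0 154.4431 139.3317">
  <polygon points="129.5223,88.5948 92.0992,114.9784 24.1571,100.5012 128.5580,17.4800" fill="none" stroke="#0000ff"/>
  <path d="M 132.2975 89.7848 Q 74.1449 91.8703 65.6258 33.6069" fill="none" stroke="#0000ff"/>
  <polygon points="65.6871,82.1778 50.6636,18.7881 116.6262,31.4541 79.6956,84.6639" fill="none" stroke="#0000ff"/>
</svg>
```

viewBox `0 0 154.4431 139.3317` with mm width/height → 1 unit = 1 mm. Flip: y_m = 139.3317 − y_svg.

**Shape 1** — `<polygon>` closed polygon, stroke `#0000ff` → score (S436, F2194). Machine vertices: (129.5223,50.7369) → (92.0992,24.3533) → (24.1571,38.8305) → (128.5580,121.8517) → (129.5223,50.7369). Closed: final G1 returns to the first vertex.

**Shape 2** — `<path>` quadratic bezier, stroke `#0000ff` → score (S436, F2194). Control points (SVG): P0=(132.2975,89.7848), P1=(74.1449,91.8703), P2=(65.6258,33.6069); sampled at t=k/3. Machine vertices: (132.2975,49.5469) → (99.0439,54.8620) → (76.8200,73.5880) → (65.6258,105.7248). Open path.

**Shape 3** — `<polygon>` closed polygon, stroke `#0000ff` → score (S436, F2194). Machine vertices: (65.6871,57.1539) → (50.6636,120.5436) → (116.6262,107.8776) → (79.6956,54.6678) → (65.6871,57.1539). Closed: final G1 returns to the first vertex.

; LightBurn 1.4.05
; GRBL device profile, absolute coords
G21
G90
G0 X129.5223 Y50.7369
M4 S436
G01 X92.0992 Y24.3533 F2194
G01 X24.1571 Y38.8305 F2194
G01 X128.5580 Y121.8517 F2194
G01 X129.5223 Y50.7369 F2194
M5
G0 X132.2975 Y49.5469
M4 S436
G01 X99.0439 Y54.8620 F2194
G01 X76.8200 Y73.5880 F2194
G01 X65.6258 Y105.7248 F2194
M5
G0 X65.6871 Y57.1539
M4 S436
G01 X50.6636 Y120.5436 F2194
G01 X116.6262 Y107.8776 F2194
G01 X79.6956 Y54.6678 F2194
G01 X65.6871 Y57.1539 F2194
M5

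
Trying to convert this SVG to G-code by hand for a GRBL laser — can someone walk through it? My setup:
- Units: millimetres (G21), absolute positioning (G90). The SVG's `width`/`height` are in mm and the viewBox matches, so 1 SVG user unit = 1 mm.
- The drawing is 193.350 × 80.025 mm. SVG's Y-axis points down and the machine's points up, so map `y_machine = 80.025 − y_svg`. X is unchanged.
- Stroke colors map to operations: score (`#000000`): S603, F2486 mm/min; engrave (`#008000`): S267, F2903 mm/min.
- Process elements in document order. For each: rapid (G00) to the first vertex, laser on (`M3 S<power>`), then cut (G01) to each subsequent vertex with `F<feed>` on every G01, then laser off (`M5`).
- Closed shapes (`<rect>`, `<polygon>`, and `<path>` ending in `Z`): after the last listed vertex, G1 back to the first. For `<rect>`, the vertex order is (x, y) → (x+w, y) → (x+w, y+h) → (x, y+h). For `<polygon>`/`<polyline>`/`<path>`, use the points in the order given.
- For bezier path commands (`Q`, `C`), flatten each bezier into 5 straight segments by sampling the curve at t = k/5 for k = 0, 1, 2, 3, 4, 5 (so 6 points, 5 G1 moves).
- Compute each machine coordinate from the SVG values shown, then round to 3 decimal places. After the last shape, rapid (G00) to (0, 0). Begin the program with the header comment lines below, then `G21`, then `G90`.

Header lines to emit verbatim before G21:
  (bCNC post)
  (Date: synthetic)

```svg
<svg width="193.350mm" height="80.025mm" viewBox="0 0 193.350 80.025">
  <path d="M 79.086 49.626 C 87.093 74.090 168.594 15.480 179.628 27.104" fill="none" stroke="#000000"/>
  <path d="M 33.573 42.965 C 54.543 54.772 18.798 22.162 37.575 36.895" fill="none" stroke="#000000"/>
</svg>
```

(bCNC post)
(Date: synthetic)
G21
G90
G00 X79.086 Y30.399
M3 S603
G01 X91.558 Y24.463 F2486
G01 X114.758 Y31.106 F2486
G01 X141.777 Y42.969 F2486
G01 X165.703 Y52.694 F2486
G01 X179.628 Y52.921 F2486
M5
G00 X33.573 Y37.060
M3 S603
G01 X40.239 Y34.572 F2486
G01 X38.633 Y38.339 F2486
G01 X34.094 Y43.958 F2486
G01 X31.962 Y47.023 F2486
G01 X37.575 Y43.130 F2486
M5
G00 X0.000 Y0.000

1 u = 1 mm; y_m = 80.025 − y.

[1] `<path>` cubic bezier, #000000→score S603 F2486: (79.086,30.399) → (91.558,24.463) → (114.758,31.106) → (141.777,42.969) → (165.703,52.694) → (179.628,52.921)

[2] `<path>` cubic bezier, #000000→score S603 F2486: (33.573,37.060) → (40.239,34.572) → (38.633,38.339) → (34.094,43.958) → (31.962,47.023) → (37.575,43.130)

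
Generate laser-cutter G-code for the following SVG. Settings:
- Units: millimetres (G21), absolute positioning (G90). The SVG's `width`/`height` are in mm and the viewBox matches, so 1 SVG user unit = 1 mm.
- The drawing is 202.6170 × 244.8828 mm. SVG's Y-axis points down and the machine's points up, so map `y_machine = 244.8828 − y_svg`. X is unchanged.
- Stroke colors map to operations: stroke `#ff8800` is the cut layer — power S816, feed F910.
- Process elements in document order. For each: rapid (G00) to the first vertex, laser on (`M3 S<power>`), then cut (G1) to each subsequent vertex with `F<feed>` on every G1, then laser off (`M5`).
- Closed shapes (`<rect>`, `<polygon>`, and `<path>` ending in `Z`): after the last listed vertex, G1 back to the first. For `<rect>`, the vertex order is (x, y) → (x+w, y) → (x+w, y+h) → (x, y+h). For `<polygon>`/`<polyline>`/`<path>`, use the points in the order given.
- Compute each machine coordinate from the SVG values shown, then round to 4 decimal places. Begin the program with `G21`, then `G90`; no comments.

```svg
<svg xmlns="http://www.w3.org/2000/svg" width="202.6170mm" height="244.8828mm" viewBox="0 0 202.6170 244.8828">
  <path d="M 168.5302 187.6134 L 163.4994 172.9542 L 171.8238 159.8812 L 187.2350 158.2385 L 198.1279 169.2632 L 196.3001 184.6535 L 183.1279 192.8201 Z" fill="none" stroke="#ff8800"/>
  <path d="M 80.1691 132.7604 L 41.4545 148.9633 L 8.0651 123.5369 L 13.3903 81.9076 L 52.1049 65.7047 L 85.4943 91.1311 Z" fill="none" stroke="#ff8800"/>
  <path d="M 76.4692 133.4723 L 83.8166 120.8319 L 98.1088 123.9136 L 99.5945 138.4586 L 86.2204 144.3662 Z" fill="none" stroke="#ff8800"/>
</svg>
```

Since the viewBox matches the mm dimensions, user units are millimetres directly. The only transform is the Y-flip y_m = 244.8828 − y_svg.

Shape 1 is a regular polygon drawn with `<path>`. Its stroke #ff8800 means cut at S816, F910. After flipping Y the toolpath is (168.5302,57.2694) → (163.4994,71.9286) → (171.8238,85.0016) → (187.2350,86.6443) → (198.1279,75.6196) → (196.3001,60.2293) → (183.1279,52.0627) → (168.5302,57.2694), returning to the start.

Shape 2 is a regular polygon drawn with `<path>`. Its stroke #ff8800 means cut at S816, F910. After flipping Y the toolpath is (80.1691,112.1224) → (41.4545,95.9195) → (8.0651,121.3459) → (13.3903,162.9752) → (52.1049,179.1781) → (85.4943,153.7517) → (80.1691,112.1224), returning to the start.

Shape 3 is a regular polygon drawn with `<path>`. Its stroke #ff8800 means cut at S816, F910. After flipping Y the toolpath is (76.4692,111.4105) → (83.8166,124.0509) → (98.1088,120.9692) → (99.5945,106.4242) → (86.2204,100.5166) → (76.4692,111.4105), returning to the start.

G21
G90
G00 X168.5302 Y57.2694
M3 S816
G1 X163.4994 Y71.9286 F910
G1 X171.8238 Y85.0016 F910
G1 X187.2350 Y86.6443 F910
G1 X198.1279 Y75.6196 F910
G1 X196.3001 Y60.2293 F910
G1 X183.1279 Y52.0627 F910
G1 X168.5302 Y57.2694 F910
M5
G00 X80.1691 Y112.1224
M3 S816
G1 X41.4545 Y95.9195 F910
G1 X8.0651 Y121.3459 F910
G1 X13.3903 Y162.9752 F910
G1 X52.1049 Y179.1781 F910
G1 X85.4943 Y153.7517 F910
G1 X80.1691 Y112.1224 F910
M5
G00 X76.4692 Y111.4105
M3 S816
G1 X83.8166 Y124.0509 F910
G1 X98.1088 Y120.9692 F910
G1 X99.5945 Y106.4242 F910
G1 X86.2204 Y100.5166 F910
G1 X76.4692 Y111.4105 F910
M5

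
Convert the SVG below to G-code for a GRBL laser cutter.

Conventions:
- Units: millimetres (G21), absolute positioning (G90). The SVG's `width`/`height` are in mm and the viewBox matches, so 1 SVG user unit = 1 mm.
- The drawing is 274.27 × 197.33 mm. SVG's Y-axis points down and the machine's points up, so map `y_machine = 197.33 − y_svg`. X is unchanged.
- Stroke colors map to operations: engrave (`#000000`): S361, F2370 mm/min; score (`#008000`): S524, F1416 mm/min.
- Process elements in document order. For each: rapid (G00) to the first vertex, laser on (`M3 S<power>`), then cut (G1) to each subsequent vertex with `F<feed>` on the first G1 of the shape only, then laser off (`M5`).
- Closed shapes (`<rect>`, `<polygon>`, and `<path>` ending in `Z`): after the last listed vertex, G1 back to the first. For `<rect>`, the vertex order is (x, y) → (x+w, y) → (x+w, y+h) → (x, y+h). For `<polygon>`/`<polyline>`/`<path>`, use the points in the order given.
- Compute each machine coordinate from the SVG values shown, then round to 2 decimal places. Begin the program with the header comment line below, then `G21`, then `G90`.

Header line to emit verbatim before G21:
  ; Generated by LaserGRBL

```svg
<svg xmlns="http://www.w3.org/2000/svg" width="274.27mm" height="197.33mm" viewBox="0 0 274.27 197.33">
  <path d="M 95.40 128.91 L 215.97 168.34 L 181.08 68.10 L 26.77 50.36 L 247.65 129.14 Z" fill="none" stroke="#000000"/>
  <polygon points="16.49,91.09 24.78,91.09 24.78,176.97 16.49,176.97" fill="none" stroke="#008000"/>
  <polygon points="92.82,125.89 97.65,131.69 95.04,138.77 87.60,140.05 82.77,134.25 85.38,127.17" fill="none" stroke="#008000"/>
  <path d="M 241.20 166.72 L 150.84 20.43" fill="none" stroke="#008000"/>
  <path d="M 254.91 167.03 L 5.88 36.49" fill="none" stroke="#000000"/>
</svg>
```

1 u = 1 mm; y_m = 197.33 − y.

[1] `<path>` closed polygon, #000000→engrave S361 F2370: (95.40,68.42) → (215.97,28.99) → (181.08,129.23) → (26.77,146.97) → (247.65,68.19) → (95.40,68.42) (closed)

[2] `<polygon>` rectangle, #008000→score S524 F1416: (16.49,106.24) → (24.78,106.24) → (24.78,20.36) → (16.49,20.36) → (16.49,106.24) (closed)

[3] `<polygon>` regular polygon, #008000→score S524 F1416: (92.82,71.44) → (97.65,65.64) → (95.04,58.56) → (87.60,57.28) → (82.77,63.08) → (85.38,70.16) → (92.82,71.44) (closed)

[4] `<path>` line segment, #008000→score S524 F1416: (241.20,30.61) → (150.84,176.90)

[5] `<path>` line segment, #000000→engrave S361 F2370: (254.91,30.30) → (5.88,160.84)

; Generated by LaserGRBL
G21
G90
G00 X95.40 Y68.42
M3 S361
G1 X215.97 Y28.99 F2370
G1 X181.08 Y129.23
G1 X26.77 Y146.97
G1 X247.65 Y68.19
G1 X95.40 Y68.42
M5
G00 X16.49 Y106.24
M3 S524
G1 X24.78 Y106.24 F1416
G1 X24.78 Y20.36
G1 X16.49 Y20.36
G1 X16.49 Y106.24
M5
G00 X92.82 Y71.44
M3 S524
G1 X97.65 Y65.64 F1416
G1 X95.04 Y58.56
G1 X87.60 Y57.28
G1 X82.77 Y63.08
G1 X85.38 Y70.16
G1 X92.82 Y71.44
M5
G00 X241.20 Y30.61
M3 S524
G1 X150.84 Y176.90 F1416
M5
G00 X254.91 Y30.30
M3 S361
G1 X5.88 Y160.84 F2370
M5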